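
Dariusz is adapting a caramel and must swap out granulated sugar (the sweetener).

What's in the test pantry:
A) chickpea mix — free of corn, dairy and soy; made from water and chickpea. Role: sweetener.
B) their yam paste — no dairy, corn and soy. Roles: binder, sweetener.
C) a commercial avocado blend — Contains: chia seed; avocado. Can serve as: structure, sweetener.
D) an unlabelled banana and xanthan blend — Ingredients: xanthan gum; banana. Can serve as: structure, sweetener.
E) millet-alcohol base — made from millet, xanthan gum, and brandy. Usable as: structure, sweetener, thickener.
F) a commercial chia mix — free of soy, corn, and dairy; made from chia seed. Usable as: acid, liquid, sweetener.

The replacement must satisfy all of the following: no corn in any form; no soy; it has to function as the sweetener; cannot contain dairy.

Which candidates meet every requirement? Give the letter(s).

A, B, C, D, E, F

A: nothing on the exclusion list — OK
B: works as a sweetener, no corn, no dairy — valid
C: only avocado and chia seed; none excluded — OK
D: no soy, no dairy — OK
E: only brandy, millet and xanthan gum; none excluded — keep
F: no corn, no soy — valid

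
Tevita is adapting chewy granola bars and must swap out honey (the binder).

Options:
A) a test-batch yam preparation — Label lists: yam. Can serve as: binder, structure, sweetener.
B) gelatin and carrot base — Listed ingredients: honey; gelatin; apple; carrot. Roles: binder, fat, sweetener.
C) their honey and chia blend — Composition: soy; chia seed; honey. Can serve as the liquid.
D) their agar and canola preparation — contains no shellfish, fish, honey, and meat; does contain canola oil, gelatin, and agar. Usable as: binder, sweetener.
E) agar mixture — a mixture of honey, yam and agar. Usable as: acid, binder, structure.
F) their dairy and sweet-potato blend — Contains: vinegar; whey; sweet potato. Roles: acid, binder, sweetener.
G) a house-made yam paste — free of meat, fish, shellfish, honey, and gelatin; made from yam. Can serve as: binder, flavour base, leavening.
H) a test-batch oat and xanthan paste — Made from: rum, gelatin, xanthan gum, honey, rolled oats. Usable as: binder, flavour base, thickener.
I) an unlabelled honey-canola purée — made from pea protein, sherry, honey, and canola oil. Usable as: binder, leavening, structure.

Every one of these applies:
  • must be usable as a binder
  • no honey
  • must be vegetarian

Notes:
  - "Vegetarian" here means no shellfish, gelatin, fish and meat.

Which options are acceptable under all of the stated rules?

A, F, G

A: only yam; none excluded — keep
B: has gelatin, so not vegetarian; has honey, so not honey-free — out
C: not usable as a binder; has honey, so not honey-free — out
D: has gelatin, so not vegetarian — reject
E: has honey, so not honey-free — out
F: every rule checks out — OK
G: works as a binder, no honey, vegetarian — OK
H: has gelatin, so not vegetarian; has honey, so not honey-free — reject
I: has honey, so not honey-free — no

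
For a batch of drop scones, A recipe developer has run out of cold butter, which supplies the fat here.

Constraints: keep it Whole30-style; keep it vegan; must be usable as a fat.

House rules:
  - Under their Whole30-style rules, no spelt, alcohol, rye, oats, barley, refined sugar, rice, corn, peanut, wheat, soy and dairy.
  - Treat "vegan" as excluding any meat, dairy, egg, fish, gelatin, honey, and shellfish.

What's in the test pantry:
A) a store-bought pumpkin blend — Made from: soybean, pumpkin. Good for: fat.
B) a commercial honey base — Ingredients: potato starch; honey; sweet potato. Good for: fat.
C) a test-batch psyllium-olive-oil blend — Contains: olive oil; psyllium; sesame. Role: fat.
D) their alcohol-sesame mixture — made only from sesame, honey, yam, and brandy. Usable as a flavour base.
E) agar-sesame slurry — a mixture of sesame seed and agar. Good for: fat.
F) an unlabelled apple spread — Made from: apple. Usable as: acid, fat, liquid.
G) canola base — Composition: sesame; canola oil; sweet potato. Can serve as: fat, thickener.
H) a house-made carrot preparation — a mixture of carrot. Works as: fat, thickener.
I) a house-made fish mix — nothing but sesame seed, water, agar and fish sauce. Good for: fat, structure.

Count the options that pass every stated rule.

5

A: has soybean, so not Whole30-style — out
B: has honey, so not vegan — reject
C: only sesame, olive oil, and psyllium; none excluded — valid
D: not usable as a fat; has brandy, so not Whole30-style (and 1 more) — no
E: only sesame seed and agar; none excluded — valid
F: nothing on the exclusion list — OK
G: only sesame, canola oil, and sweet potato; none excluded — valid
H: all constraints satisfied — keep
I: has fish sauce, so not vegan — out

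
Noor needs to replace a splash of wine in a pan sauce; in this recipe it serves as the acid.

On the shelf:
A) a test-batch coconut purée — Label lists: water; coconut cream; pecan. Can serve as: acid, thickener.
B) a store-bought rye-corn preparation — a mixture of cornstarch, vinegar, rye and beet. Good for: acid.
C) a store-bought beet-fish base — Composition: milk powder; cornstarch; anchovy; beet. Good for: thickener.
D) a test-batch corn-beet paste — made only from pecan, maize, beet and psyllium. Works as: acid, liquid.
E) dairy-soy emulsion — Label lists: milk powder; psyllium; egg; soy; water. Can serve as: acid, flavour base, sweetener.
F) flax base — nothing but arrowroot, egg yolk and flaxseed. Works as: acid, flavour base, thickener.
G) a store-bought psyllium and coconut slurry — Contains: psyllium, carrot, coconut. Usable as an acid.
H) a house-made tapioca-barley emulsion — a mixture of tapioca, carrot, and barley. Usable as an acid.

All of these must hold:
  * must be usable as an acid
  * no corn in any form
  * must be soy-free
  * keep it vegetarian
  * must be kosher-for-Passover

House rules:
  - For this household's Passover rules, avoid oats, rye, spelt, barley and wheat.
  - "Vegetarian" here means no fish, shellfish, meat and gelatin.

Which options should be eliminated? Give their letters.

B, C, D, E, H

A: works as an acid, kosher-for-Passover, no corn — OK
B: has rye, so not kosher-for-Passover; has cornstarch, so not corn-free — out
C: not usable as an acid; has anchovy, so not vegetarian (and 1 more) — reject
D: has maize, so not corn-free — no
E: has soy, so not soy-free — reject
F: kosher-for-Passover, no soy — OK
G: works as an acid, no corn, no soy — OK
H: has barley, so not kosher-for-Passover — out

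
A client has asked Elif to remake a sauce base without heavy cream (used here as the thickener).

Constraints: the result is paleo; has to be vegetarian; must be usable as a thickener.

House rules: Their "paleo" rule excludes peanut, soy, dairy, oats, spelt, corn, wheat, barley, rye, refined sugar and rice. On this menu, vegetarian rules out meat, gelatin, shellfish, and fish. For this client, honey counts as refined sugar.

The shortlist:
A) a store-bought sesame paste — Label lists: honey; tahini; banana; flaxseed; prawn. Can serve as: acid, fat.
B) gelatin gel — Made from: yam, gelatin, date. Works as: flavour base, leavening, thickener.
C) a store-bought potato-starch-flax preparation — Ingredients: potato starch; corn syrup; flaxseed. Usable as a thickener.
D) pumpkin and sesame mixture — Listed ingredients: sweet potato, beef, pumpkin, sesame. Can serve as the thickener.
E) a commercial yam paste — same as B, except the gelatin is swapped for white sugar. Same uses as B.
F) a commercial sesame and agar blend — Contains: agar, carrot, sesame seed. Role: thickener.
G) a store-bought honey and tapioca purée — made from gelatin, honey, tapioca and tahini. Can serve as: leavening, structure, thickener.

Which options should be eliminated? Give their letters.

A: not usable as a thickener; has honey, so not paleo (and 1 more) — no
B: has gelatin, so not vegetarian — no
C: has corn syrup, so not paleo — reject
D: has beef, so not vegetarian — no
E: has white sugar, so not paleo — reject
F: only sesame seed, carrot and agar; none excluded — OK
G: has honey, so not paleo; has gelatin, so not vegetarian — no

A, B, C, D, E, G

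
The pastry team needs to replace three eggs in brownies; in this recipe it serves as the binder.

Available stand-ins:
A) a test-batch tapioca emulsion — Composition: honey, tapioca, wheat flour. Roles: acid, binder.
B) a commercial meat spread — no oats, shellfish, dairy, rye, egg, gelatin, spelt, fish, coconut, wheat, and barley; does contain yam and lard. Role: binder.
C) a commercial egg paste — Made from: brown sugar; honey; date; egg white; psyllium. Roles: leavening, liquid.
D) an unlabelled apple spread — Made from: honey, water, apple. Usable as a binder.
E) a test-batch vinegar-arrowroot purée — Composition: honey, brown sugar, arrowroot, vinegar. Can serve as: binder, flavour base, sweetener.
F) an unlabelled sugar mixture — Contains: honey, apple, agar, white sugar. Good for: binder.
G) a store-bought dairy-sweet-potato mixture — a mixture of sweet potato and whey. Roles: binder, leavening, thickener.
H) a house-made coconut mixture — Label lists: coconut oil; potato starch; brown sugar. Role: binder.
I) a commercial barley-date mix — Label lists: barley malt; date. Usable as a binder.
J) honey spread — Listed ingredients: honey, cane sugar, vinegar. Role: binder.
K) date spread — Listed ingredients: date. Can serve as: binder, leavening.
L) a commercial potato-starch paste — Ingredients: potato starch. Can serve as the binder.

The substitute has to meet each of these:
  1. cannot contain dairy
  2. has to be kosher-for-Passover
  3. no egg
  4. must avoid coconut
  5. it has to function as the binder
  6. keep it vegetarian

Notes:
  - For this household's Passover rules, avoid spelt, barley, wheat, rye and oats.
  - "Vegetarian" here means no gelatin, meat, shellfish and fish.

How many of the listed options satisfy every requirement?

6

A: has wheat flour, so not kosher-for-Passover — reject
B: has lard, so not vegetarian — no
C: not usable as a binder; has egg white, so not egg-free — out
D: every rule checks out — valid
E: honey and brown sugar etc. — none of it excluded — keep
F: every rule checks out — keep
G: has whey, so not dairy-free — no
H: has coconut oil, so not coconut-free — out
I: has barley malt, so not kosher-for-Passover — out
J: only honey, cane sugar, and vinegar; none excluded — OK
K: only date; none excluded — OK
L: only potato starch; none excluded — keep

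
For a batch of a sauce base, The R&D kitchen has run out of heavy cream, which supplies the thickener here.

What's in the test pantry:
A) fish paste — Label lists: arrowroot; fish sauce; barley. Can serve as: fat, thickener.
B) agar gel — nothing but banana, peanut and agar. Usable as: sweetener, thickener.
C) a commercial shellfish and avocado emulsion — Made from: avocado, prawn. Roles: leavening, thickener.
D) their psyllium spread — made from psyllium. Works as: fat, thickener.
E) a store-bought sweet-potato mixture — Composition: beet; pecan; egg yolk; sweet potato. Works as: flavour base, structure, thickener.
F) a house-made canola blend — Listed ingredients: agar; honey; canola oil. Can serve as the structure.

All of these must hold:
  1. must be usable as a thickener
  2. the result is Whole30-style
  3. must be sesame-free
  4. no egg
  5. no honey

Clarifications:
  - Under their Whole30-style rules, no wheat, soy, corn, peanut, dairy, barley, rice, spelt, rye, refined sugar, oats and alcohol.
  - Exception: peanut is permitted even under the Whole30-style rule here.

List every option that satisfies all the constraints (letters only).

B, C, D

A: has barley, so not Whole30-style — out
B: peanut is permitted under the Whole30-style carve-out; nothing else excluded — valid
C: only prawn and avocado; none excluded — valid
D: works as a thickener, no egg, Whole30-style — valid
E: has egg yolk, so not egg-free — reject
F: not usable as a thickener; has honey, so not honey-free — no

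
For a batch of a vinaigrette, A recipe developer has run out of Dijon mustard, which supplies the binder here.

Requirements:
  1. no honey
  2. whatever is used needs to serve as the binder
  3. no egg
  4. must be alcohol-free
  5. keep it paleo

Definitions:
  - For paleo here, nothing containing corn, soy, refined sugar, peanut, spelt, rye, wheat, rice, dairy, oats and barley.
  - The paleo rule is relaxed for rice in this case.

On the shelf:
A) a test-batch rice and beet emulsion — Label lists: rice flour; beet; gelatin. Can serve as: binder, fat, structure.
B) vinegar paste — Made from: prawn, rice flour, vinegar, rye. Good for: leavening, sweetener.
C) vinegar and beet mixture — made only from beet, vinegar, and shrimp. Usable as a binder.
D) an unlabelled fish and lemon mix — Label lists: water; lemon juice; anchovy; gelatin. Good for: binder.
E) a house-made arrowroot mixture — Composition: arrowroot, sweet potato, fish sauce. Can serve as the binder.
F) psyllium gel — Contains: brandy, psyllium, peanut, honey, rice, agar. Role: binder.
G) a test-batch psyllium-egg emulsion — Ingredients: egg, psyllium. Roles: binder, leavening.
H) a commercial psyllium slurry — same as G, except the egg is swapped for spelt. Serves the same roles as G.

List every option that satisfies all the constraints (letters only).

A, C, D, E

A: rice is permitted under the paleo carve-out; nothing else excluded — OK
B: not usable as a binder; has rye, so not paleo — out
C: only shrimp, beet, and vinegar; none excluded — valid
D: all constraints satisfied — valid
E: works as a binder, paleo, no alcohol — valid
F: has peanut, so not paleo; has brandy, so not alcohol-free (and 1 more) — no
G: has egg, so not egg-free — no
H: has spelt, so not paleo — no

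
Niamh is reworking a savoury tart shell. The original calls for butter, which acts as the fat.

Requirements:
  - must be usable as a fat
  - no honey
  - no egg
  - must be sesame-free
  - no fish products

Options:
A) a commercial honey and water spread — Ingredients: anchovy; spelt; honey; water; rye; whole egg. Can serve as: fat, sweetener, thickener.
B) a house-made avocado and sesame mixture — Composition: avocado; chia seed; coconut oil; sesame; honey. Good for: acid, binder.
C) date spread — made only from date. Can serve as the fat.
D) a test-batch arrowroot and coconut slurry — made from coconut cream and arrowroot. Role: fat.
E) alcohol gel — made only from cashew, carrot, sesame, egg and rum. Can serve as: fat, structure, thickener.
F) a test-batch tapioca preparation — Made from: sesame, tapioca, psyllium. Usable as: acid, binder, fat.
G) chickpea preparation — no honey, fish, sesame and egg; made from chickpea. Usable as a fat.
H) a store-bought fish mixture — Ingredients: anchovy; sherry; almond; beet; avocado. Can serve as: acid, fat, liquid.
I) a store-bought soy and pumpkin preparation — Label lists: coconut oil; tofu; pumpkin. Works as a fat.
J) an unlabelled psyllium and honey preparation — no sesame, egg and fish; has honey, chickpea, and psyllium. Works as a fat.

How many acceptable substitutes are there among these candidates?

4

A: has anchovy, so not fish-free; has honey, so not honey-free (and 1 more) — no
B: not usable as a fat; has honey, so not honey-free (and 1 more) — no
C: every rule checks out — keep
D: works as a fat, no egg, no honey — keep
E: has egg, so not egg-free; has sesame, so not sesame-free — out
F: has sesame, so not sesame-free — reject
G: no fish, no egg — OK
H: has anchovy, so not fish-free — reject
I: no egg, no fish — valid
J: has honey, so not honey-free — out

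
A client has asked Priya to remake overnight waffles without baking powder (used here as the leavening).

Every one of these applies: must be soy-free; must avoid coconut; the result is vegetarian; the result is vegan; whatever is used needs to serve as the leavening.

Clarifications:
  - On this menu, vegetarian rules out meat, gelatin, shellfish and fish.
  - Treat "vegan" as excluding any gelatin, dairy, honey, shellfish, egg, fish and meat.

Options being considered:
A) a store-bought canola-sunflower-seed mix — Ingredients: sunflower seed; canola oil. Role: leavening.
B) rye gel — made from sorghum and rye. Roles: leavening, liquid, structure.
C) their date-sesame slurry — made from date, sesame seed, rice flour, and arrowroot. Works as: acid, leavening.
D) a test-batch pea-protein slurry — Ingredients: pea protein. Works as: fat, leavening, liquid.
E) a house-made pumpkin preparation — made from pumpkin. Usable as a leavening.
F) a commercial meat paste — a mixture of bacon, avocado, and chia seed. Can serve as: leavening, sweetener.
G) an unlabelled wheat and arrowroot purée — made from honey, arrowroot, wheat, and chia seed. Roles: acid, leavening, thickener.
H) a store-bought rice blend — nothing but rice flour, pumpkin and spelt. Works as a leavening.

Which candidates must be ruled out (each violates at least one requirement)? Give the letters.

A: only canola oil and sunflower seed; none excluded — keep
B: works as a leavening, no soy, vegetarian — valid
C: works as a leavening, no soy, no coconut — valid
D: all constraints satisfied — valid
E: works as a leavening, vegetarian, vegan — keep
F: has bacon, so not vegetarian; has bacon, so not vegan — no
G: has honey, so not vegan — out
H: all constraints satisfied — valid

F, G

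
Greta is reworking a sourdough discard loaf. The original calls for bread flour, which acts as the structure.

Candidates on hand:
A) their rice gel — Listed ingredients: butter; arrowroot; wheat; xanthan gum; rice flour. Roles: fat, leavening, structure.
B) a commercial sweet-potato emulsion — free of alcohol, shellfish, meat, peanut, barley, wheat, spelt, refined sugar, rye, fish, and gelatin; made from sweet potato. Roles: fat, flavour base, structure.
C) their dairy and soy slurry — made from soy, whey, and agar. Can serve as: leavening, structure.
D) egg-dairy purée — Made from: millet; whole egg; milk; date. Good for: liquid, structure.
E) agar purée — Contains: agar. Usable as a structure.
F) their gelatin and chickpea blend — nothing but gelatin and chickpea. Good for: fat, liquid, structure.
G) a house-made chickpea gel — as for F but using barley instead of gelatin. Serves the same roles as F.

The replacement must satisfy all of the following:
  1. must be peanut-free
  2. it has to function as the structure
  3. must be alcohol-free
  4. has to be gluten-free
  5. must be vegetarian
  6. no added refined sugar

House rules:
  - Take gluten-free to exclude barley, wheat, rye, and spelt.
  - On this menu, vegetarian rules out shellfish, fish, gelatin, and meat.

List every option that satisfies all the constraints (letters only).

B, C, D, E

A: has wheat, so not gluten-free — out
B: works as a structure, gluten-free, no alcohol — OK
C: only whey, soy, and agar; none excluded — OK
D: milk and whole egg etc. — none of it excluded — OK
E: works as a structure, no peanut, gluten-free — OK
F: has gelatin, so not vegetarian — no
G: has barley, so not gluten-free — out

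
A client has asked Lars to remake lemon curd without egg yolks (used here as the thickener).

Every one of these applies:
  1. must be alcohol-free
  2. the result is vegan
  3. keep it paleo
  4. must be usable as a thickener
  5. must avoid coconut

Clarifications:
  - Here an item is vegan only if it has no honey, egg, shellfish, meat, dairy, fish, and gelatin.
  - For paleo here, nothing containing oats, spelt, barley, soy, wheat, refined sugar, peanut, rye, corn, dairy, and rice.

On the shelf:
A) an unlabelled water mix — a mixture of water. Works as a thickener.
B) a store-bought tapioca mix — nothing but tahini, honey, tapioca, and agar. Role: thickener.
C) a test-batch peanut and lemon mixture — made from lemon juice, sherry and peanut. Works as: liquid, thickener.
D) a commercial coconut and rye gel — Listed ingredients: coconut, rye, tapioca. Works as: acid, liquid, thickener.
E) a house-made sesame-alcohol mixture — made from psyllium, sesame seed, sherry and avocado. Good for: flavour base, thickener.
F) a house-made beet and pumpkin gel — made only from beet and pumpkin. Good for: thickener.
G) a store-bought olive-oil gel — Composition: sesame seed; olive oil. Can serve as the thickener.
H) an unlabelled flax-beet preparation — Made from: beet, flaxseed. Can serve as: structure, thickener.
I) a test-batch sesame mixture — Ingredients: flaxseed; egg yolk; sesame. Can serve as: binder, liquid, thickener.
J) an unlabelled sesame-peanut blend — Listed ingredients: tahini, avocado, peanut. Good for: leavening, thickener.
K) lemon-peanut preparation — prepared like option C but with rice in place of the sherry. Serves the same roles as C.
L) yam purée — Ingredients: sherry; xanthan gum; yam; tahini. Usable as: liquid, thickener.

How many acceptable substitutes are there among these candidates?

4

A: only water; none excluded — keep
B: has honey, so not vegan — reject
C: has peanut, so not paleo; has sherry, so not alcohol-free — reject
D: has rye, so not paleo; has coconut, so not coconut-free — out
E: has sherry, so not alcohol-free — reject
F: works as a thickener, no coconut, vegan — valid
G: works as a thickener, paleo, no coconut — valid
H: no coconut, paleo — valid
I: has egg yolk, so not vegan — reject
J: has peanut, so not paleo — no
K: has peanut, so not paleo — out
L: has sherry, so not alcohol-free — no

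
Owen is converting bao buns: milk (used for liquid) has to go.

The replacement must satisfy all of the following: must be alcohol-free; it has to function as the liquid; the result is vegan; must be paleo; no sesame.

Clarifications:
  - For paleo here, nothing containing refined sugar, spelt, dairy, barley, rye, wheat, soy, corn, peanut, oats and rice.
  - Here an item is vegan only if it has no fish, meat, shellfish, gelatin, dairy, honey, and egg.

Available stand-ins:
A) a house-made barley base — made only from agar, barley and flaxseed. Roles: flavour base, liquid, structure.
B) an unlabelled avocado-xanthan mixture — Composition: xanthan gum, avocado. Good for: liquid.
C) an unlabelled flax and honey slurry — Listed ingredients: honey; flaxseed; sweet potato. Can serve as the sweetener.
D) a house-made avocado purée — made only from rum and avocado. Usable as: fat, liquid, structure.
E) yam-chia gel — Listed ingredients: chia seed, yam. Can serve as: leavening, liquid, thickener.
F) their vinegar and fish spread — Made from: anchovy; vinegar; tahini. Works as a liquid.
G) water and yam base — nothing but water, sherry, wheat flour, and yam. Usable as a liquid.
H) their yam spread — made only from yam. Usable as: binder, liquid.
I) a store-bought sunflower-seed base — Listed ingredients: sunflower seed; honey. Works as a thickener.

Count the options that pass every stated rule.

A: has barley, so not paleo — reject
B: only xanthan gum and avocado; none excluded — valid
C: not usable as a liquid; has honey, so not vegan — out
D: has rum, so not alcohol-free — reject
E: only chia seed and yam; none excluded — valid
F: has anchovy, so not vegan; has tahini, so not sesame-free — reject
G: has wheat flour, so not paleo; has sherry, so not alcohol-free — out
H: only yam; none excluded — valid
I: not usable as a liquid; has honey, so not vegan — out

3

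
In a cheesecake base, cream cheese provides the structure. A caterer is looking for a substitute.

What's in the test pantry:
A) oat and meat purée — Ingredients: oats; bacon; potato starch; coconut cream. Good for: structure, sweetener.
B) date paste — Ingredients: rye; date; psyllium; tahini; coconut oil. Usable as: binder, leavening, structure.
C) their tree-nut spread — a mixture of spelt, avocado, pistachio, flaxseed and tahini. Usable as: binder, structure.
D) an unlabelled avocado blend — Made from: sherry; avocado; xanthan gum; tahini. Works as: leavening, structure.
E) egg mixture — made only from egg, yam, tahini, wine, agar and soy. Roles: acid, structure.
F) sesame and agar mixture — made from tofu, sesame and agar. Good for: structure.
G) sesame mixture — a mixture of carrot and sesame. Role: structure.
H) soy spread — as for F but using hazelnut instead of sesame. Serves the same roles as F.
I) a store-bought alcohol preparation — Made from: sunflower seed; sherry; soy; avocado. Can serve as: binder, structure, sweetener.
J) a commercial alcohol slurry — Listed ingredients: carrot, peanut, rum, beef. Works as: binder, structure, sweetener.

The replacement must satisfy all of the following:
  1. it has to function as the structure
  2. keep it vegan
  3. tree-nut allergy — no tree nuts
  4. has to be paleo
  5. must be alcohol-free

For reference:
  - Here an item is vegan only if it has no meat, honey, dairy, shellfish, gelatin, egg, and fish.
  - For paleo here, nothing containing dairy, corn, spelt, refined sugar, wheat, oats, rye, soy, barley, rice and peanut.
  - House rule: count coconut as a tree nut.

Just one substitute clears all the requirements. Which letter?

A: has bacon, so not vegan; has oats, so not paleo (and 1 more) — out
B: has rye, so not paleo; has coconut oil, so not tree-nut-free — no
C: has spelt, so not paleo; has pistachio, so not tree-nut-free — reject
D: has sherry, so not alcohol-free — no
E: has egg, so not vegan; has soy, so not paleo (and 1 more) — out
F: has tofu, so not paleo — no
G: only sesame and carrot; none excluded — keep
H: has tofu, so not paleo; has hazelnut, so not tree-nut-free — reject
I: has soy, so not paleo; has sherry, so not alcohol-free — reject
J: has beef, so not vegan; has peanut, so not paleo (and 1 more) — no

G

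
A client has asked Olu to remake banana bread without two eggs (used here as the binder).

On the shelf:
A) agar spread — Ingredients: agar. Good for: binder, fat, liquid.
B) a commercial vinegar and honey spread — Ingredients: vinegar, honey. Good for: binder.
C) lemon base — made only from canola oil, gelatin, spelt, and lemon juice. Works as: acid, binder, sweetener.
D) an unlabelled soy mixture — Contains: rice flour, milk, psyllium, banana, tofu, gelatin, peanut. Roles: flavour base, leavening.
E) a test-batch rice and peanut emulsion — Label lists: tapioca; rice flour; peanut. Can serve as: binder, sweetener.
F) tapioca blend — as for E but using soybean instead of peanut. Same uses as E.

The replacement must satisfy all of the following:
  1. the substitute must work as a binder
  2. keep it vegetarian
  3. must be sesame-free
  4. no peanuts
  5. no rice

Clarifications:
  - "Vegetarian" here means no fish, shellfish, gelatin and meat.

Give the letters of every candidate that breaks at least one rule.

A: works as a binder, no sesame, vegetarian — keep
B: all constraints satisfied — keep
C: has gelatin, so not vegetarian — out
D: not usable as a binder; has gelatin, so not vegetarian (and 2 more) — no
E: has peanut, so not peanut-free; has rice flour, so not rice-free — no
F: has rice flour, so not rice-free — out

C, D, E, F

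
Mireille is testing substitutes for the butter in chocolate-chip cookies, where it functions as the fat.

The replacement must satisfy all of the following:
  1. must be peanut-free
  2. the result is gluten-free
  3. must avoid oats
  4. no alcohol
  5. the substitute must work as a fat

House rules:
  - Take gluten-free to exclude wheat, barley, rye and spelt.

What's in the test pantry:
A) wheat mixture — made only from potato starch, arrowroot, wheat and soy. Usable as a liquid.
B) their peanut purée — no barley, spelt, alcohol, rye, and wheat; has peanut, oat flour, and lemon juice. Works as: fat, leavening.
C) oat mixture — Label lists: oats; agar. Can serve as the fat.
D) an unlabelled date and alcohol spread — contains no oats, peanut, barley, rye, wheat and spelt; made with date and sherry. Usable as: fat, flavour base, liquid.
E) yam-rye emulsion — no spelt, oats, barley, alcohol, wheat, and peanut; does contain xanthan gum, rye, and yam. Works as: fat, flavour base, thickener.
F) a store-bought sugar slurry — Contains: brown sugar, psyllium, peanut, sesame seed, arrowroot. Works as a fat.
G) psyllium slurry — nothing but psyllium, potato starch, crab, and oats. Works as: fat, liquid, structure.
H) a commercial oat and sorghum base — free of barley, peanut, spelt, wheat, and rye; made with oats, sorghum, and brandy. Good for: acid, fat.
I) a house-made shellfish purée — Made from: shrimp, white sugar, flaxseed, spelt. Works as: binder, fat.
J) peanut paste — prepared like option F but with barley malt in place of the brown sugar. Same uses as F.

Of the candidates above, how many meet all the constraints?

0

A: not usable as a fat; has wheat, so not gluten-free — out
B: has peanut, so not peanut-free; has oat flour, so not oat-free — out
C: has oats, so not oat-free — reject
D: has sherry, so not alcohol-free — no
E: has rye, so not gluten-free — reject
F: has peanut, so not peanut-free — no
G: has oats, so not oat-free — reject
H: has oats, so not oat-free; has brandy, so not alcohol-free — out
I: has spelt, so not gluten-free — out
J: has barley malt, so not gluten-free; has peanut, so not peanut-free — no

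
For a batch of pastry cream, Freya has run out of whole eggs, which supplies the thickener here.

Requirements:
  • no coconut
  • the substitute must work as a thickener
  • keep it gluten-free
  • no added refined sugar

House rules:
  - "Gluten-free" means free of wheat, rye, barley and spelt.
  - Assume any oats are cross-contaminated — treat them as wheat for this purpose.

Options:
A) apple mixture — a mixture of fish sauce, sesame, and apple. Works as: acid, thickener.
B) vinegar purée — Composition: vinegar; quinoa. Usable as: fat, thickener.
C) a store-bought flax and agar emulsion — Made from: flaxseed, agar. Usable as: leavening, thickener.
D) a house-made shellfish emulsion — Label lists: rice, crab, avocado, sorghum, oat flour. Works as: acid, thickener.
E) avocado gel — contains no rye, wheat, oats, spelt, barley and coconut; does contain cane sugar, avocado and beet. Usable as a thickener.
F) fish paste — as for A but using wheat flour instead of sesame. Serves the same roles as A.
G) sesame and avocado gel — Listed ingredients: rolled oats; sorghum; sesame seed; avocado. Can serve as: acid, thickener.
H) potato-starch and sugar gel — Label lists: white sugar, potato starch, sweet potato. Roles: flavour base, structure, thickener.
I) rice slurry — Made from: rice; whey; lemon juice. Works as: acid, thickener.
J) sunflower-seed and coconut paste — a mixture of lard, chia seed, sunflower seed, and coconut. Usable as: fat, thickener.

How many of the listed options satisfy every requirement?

4

A: only fish sauce, sesame, and apple; none excluded — OK
B: only quinoa and vinegar; none excluded — keep
C: works as a thickener, no refined sugar, no coconut — keep
D: has oat flour, so not gluten-free — reject
E: has cane sugar, so not no-added-sugar — reject
F: has wheat flour, so not gluten-free — reject
G: has rolled oats, so not gluten-free — out
H: has white sugar, so not no-added-sugar — reject
I: no refined sugar, gluten-free — keep
J: has coconut, so not coconut-free — no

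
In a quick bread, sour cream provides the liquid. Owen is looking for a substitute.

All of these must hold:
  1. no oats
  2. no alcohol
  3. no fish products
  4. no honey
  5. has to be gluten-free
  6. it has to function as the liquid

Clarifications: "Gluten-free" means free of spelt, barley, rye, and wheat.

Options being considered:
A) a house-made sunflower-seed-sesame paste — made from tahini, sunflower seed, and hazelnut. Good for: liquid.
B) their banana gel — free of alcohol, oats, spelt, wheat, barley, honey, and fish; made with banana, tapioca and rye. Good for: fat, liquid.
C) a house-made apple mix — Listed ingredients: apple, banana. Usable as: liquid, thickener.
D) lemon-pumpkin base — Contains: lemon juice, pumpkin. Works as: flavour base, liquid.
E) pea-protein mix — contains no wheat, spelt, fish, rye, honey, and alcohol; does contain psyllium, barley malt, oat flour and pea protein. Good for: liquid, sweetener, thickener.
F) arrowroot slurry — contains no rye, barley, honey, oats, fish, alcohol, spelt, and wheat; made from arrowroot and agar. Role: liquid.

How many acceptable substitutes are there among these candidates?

4

A: every rule checks out — valid
B: has rye, so not gluten-free — reject
C: no fish, gluten-free — valid
D: no honey, no oats — valid
E: has barley malt, so not gluten-free; has oat flour, so not oat-free — out
F: gluten-free, no oats — valid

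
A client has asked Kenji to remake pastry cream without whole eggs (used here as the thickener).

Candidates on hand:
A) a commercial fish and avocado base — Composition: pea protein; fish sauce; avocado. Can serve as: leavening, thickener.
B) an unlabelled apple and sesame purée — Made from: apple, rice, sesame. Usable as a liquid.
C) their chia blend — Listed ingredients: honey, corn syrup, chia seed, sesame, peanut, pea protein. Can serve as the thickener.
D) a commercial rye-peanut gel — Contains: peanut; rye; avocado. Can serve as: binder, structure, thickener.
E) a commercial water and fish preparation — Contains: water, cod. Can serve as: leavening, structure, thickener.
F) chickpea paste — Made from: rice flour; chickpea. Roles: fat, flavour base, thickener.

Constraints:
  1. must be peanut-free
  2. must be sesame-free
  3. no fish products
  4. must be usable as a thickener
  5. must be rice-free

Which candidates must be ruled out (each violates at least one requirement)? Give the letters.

A: has fish sauce, so not fish-free — no
B: not usable as a thickener; has rice, so not rice-free (and 1 more) — reject
C: has sesame, so not sesame-free; has peanut, so not peanut-free — reject
D: has peanut, so not peanut-free — reject
E: has cod, so not fish-free — no
F: has rice flour, so not rice-free — no

A, B, C, D, E, F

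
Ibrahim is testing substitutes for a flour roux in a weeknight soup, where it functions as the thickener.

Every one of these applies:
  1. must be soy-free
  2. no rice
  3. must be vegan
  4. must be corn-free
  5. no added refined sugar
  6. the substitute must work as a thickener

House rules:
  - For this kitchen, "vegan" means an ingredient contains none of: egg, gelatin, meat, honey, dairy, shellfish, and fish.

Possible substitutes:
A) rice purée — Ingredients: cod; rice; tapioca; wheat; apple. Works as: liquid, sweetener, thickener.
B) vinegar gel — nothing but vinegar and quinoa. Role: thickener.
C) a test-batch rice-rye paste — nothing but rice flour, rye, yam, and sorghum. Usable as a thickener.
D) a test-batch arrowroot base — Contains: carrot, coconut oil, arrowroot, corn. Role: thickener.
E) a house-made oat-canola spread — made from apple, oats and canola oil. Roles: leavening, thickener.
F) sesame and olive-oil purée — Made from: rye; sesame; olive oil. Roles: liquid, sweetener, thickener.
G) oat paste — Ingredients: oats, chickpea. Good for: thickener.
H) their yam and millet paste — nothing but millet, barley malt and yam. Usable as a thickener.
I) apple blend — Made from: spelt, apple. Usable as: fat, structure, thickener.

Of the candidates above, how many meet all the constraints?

A: has cod, so not vegan; has rice, so not rice-free — out
B: vegan, no rice — OK
C: has rice flour, so not rice-free — no
D: has corn, so not corn-free — out
E: only oats, canola oil and apple; none excluded — valid
F: only rye, sesame and olive oil; none excluded — OK
G: every rule checks out — OK
H: only barley malt, yam, and millet; none excluded — OK
I: no rice, no refined sugar — keep

6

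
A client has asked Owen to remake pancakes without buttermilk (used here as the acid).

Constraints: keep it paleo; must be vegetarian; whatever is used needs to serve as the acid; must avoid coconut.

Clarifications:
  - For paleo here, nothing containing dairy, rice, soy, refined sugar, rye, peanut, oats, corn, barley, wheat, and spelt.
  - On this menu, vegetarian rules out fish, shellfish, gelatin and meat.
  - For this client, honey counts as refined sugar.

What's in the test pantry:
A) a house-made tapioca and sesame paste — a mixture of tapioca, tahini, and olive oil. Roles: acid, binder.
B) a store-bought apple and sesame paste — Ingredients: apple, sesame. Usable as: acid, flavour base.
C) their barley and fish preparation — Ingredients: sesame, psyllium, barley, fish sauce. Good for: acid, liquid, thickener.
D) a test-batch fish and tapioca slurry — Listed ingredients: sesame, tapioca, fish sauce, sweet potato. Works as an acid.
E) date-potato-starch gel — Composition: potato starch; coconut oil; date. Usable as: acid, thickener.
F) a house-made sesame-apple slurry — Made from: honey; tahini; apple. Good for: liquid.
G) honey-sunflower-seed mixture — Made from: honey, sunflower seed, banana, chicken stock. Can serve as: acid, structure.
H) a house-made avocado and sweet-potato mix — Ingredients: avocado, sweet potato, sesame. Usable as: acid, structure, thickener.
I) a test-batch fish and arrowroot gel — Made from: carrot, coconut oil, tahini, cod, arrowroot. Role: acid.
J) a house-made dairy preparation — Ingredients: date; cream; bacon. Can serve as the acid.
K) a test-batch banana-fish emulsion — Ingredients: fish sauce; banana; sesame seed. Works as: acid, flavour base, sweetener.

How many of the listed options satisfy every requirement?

3

A: only tahini, olive oil, and tapioca; none excluded — valid
B: only sesame and apple; none excluded — keep
C: has barley, so not paleo; has fish sauce, so not vegetarian — reject
D: has fish sauce, so not vegetarian — reject
E: has coconut oil, so not coconut-free — out
F: not usable as an acid; has honey, so not paleo — out
G: has honey, so not paleo; has chicken stock, so not vegetarian — out
H: nothing on the exclusion list — valid
I: has cod, so not vegetarian; has coconut oil, so not coconut-free — reject
J: has cream, so not paleo; has bacon, so not vegetarian — out
K: has fish sauce, so not vegetarian — reject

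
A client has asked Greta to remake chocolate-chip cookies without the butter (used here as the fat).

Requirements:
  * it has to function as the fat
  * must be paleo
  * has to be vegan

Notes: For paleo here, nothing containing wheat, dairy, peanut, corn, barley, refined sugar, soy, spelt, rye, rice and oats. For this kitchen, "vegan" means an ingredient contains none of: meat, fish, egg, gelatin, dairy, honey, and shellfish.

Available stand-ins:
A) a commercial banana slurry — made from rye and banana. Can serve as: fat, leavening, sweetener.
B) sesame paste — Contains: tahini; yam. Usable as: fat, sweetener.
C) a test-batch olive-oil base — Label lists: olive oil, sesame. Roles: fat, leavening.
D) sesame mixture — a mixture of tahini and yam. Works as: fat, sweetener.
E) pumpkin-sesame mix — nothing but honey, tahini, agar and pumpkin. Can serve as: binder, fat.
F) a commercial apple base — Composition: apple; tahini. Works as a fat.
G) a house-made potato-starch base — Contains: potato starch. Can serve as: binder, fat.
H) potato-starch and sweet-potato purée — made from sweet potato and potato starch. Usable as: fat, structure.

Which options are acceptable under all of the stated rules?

A: has rye, so not paleo — out
B: only tahini and yam; none excluded — valid
C: only sesame and olive oil; none excluded — OK
D: vegan, paleo — keep
E: has honey, so not vegan — no
F: only tahini and apple; none excluded — OK
G: all constraints satisfied — valid
H: only sweet potato and potato starch; none excluded — keep

B, C, D, F, G, H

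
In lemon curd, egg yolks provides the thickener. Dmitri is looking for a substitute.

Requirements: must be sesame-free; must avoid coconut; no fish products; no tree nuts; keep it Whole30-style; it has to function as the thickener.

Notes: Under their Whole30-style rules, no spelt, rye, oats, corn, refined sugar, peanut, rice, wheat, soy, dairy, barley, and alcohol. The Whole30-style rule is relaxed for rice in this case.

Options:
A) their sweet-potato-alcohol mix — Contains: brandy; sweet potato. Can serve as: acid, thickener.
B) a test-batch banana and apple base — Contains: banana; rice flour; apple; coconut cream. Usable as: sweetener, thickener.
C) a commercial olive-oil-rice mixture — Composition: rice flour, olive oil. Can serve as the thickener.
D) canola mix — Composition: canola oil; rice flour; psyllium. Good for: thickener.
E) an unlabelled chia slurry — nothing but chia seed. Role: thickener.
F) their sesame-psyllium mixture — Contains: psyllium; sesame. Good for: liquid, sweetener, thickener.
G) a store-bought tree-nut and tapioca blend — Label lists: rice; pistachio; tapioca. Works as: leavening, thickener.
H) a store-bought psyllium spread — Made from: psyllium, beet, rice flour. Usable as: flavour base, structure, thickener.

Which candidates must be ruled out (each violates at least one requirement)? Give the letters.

A: has brandy, so not Whole30-style — out
B: has coconut cream, so not coconut-free — out
C: rice is permitted under the Whole30-style carve-out; nothing else excluded — keep
D: rice is permitted under the Whole30-style carve-out; nothing else excluded — OK
E: no sesame, no fish — keep
F: has sesame, so not sesame-free — no
G: has pistachio, so not tree-nut-free — no
H: rice is permitted under the Whole30-style carve-out; nothing else excluded — keep

A, B, F, G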